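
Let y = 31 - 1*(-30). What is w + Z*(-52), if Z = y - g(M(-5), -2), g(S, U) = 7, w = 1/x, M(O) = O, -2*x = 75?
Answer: -210602/75 ≈ -2808.0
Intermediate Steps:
x = -75/2 (x = -1/2*75 = -75/2 ≈ -37.500)
w = -2/75 (w = 1/(-75/2) = -2/75 ≈ -0.026667)
y = 61 (y = 31 + 30 = 61)
Z = 54 (Z = 61 - 1*7 = 61 - 7 = 54)
w + Z*(-52) = -2/75 + 54*(-52) = -2/75 - 2808 = -210602/75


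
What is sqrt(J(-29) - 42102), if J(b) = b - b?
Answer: 3*I*sqrt(4678) ≈ 205.19*I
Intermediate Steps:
J(b) = 0
sqrt(J(-29) - 42102) = sqrt(0 - 42102) = sqrt(-42102) = 3*I*sqrt(4678)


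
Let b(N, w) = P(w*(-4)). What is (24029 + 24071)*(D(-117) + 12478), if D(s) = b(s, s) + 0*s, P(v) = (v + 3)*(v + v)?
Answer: 21805365400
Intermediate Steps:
P(v) = 2*v*(3 + v) (P(v) = (3 + v)*(2*v) = 2*v*(3 + v))
b(N, w) = -8*w*(3 - 4*w) (b(N, w) = 2*(w*(-4))*(3 + w*(-4)) = 2*(-4*w)*(3 - 4*w) = -8*w*(3 - 4*w))
D(s) = 8*s*(-3 + 4*s) (D(s) = 8*s*(-3 + 4*s) + 0*s = 8*s*(-3 + 4*s) + 0 = 8*s*(-3 + 4*s))
(24029 + 24071)*(D(-117) + 12478) = (24029 + 24071)*(8*(-117)*(-3 + 4*(-117)) + 12478) = 48100*(8*(-117)*(-3 - 468) + 12478) = 48100*(8*(-117)*(-471) + 12478) = 48100*(440856 + 12478) = 48100*453334 = 21805365400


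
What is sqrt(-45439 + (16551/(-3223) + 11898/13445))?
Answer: I*sqrt(85331938359627132910)/43333235 ≈ 213.17*I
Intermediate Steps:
sqrt(-45439 + (16551/(-3223) + 11898/13445)) = sqrt(-45439 + (16551*(-1/3223) + 11898*(1/13445))) = sqrt(-45439 + (-16551/3223 + 11898/13445)) = sqrt(-45439 - 184180941/43333235) = sqrt(-1969203046106/43333235) = I*sqrt(85331938359627132910)/43333235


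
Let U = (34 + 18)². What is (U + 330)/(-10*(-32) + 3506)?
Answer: 1517/1913 ≈ 0.79300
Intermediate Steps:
U = 2704 (U = 52² = 2704)
(U + 330)/(-10*(-32) + 3506) = (2704 + 330)/(-10*(-32) + 3506) = 3034/(320 + 3506) = 3034/3826 = 3034*(1/3826) = 1517/1913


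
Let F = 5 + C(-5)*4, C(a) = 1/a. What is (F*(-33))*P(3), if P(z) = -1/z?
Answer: 231/5 ≈ 46.200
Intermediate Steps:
C(a) = 1/a
F = 21/5 (F = 5 + 4/(-5) = 5 - 1/5*4 = 5 - 4/5 = 21/5 ≈ 4.2000)
(F*(-33))*P(3) = ((21/5)*(-33))*(-1/3) = -(-693)/(5*3) = -693/5*(-1/3) = 231/5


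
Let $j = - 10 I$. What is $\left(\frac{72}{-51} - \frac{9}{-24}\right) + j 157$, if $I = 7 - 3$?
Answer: $- \frac{854221}{136} \approx -6281.0$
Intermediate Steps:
$I = 4$
$j = -40$ ($j = \left(-10\right) 4 = -40$)
$\left(\frac{72}{-51} - \frac{9}{-24}\right) + j 157 = \left(\frac{72}{-51} - \frac{9}{-24}\right) - 6280 = \left(72 \left(- \frac{1}{51}\right) - - \frac{3}{8}\right) - 6280 = \left(- \frac{24}{17} + \frac{3}{8}\right) - 6280 = - \frac{141}{136} - 6280 = - \frac{854221}{136}$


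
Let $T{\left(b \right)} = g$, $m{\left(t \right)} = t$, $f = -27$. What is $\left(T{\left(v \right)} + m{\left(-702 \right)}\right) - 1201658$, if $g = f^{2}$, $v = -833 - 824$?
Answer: $-1201631$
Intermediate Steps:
$v = -1657$ ($v = -833 - 824 = -1657$)
$g = 729$ ($g = \left(-27\right)^{2} = 729$)
$T{\left(b \right)} = 729$
$\left(T{\left(v \right)} + m{\left(-702 \right)}\right) - 1201658 = \left(729 - 702\right) - 1201658 = 27 - 1201658 = -1201631$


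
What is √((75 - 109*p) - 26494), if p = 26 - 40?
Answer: I*√24893 ≈ 157.78*I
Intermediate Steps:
p = -14
√((75 - 109*p) - 26494) = √((75 - 109*(-14)) - 26494) = √((75 + 1526) - 26494) = √(1601 - 26494) = √(-24893) = I*√24893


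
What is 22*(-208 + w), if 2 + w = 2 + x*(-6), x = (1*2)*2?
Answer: -5104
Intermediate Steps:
x = 4 (x = 2*2 = 4)
w = -24 (w = -2 + (2 + 4*(-6)) = -2 + (2 - 24) = -2 - 22 = -24)
22*(-208 + w) = 22*(-208 - 24) = 22*(-232) = -5104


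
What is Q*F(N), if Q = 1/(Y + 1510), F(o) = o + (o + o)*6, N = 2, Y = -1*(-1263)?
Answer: 26/2773 ≈ 0.0093761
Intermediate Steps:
Y = 1263
F(o) = 13*o (F(o) = o + (2*o)*6 = o + 12*o = 13*o)
Q = 1/2773 (Q = 1/(1263 + 1510) = 1/2773 ≈ 0.00036062)
Q*F(N) = (13*2)/2773 = (1/2773)*26 = 26/2773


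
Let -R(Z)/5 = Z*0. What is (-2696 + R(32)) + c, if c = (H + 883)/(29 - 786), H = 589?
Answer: -2042344/757 ≈ -2697.9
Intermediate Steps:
c = -1472/757 (c = (589 + 883)/(29 - 786) = 1472/(-757) = 1472*(-1/757) = -1472/757 ≈ -1.9445)
R(Z) = 0 (R(Z) = -5*Z*0 = -5*0 = 0)
(-2696 + R(32)) + c = (-2696 + 0) - 1472/757 = -2696 - 1472/757 = -2042344/757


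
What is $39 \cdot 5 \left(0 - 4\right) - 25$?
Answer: $-805$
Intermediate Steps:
$39 \cdot 5 \left(0 - 4\right) - 25 = 39 \cdot 5 \left(-4\right) - 25 = 39 \left(-20\right) - 25 = -780 - 25 = -805$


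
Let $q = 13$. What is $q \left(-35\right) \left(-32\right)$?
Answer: $14560$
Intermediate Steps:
$q \left(-35\right) \left(-32\right) = 13 \left(-35\right) \left(-32\right) = \left(-455\right) \left(-32\right) = 14560$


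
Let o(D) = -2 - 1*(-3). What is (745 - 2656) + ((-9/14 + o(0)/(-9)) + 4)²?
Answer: -30171755/15876 ≈ -1900.5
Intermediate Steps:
o(D) = 1 (o(D) = -2 + 3 = 1)
(745 - 2656) + ((-9/14 + o(0)/(-9)) + 4)² = (745 - 2656) + ((-9/14 + 1/(-9)) + 4)² = -1911 + ((-9*1/14 + 1*(-⅑)) + 4)² = -1911 + ((-9/14 - ⅑) + 4)² = -1911 + (-95/126 + 4)² = -1911 + (409/126)² = -1911 + 167281/15876 = -30171755/15876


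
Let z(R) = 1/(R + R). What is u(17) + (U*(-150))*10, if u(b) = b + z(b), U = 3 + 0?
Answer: -152421/34 ≈ -4483.0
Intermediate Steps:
z(R) = 1/(2*R)
U = 3
u(b) = b + 1/(2*b)
u(17) + (U*(-150))*10 = (17 + (1/2)/17) + (3*(-150))*10 = (17 + (1/2)*(1/17)) - 450*10 = (17 + 1/34) - 4500 = 579/34 - 4500 = -152421/34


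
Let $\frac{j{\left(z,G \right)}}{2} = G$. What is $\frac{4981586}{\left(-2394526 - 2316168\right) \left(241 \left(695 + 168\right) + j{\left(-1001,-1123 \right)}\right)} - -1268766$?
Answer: $\frac{614821198466277281}{484582025739} \approx 1.2688 \cdot 10^{6}$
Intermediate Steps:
$j{\left(z,G \right)} = 2 G$
$\frac{4981586}{\left(-2394526 - 2316168\right) \left(241 \left(695 + 168\right) + j{\left(-1001,-1123 \right)}\right)} - -1268766 = \frac{4981586}{\left(-2394526 - 2316168\right) \left(241 \left(695 + 168\right) + 2 \left(-1123\right)\right)} - -1268766 = \frac{4981586}{\left(-4710694\right) \left(241 \cdot 863 - 2246\right)} + 1268766 = \frac{4981586}{\left(-4710694\right) \left(207983 - 2246\right)} + 1268766 = \frac{4981586}{\left(-4710694\right) 205737} + 1268766 = \frac{4981586}{-969164051478} + 1268766 = 4981586 \left(- \frac{1}{969164051478}\right) + 1268766 = - \frac{2490793}{484582025739} + 1268766 = \frac{614821198466277281}{484582025739}$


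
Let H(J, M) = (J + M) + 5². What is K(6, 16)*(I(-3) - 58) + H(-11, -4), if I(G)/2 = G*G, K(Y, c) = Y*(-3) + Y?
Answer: 490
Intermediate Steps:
K(Y, c) = -2*Y (K(Y, c) = -3*Y + Y = -2*Y)
I(G) = 2*G² (I(G) = 2*(G*G) = 2*G²)
H(J, M) = 25 + J + M (H(J, M) = (J + M) + 25 = 25 + J + M)
K(6, 16)*(I(-3) - 58) + H(-11, -4) = (-2*6)*(2*(-3)² - 58) + (25 - 11 - 4) = -12*(2*9 - 58) + 10 = -12*(18 - 58) + 10 = -12*(-40) + 10 = 480 + 10 = 490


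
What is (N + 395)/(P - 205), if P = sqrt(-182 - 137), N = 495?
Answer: -91225/21172 - 445*I*sqrt(319)/21172 ≈ -4.3088 - 0.3754*I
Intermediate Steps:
P = I*sqrt(319) (P = sqrt(-319) = I*sqrt(319) ≈ 17.861*I)
(N + 395)/(P - 205) = (495 + 395)/(I*sqrt(319) - 205) = 890/(-205 + I*sqrt(319))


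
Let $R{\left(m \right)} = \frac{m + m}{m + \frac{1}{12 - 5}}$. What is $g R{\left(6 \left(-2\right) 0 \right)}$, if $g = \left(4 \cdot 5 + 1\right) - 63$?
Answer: $0$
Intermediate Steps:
$R{\left(m \right)} = \frac{2 m}{\frac{1}{7} + m}$ ($R{\left(m \right)} = \frac{2 m}{m + \frac{1}{7}} = \frac{2 m}{\frac{1}{7} + m}$)
$g = -42$ ($g = \left(20 + 1\right) - 63 = 21 - 63 = -42$)
$g R{\left(6 \left(-2\right) 0 \right)} = - 42 \frac{14 \cdot 6 \left(-2\right) 0}{1 + 7 \cdot 6 \left(-2\right) 0} = - 42 \frac{14 \left(\left(-12\right) 0\right)}{1 + 7 \left(\left(-12\right) 0\right)} = - 42 \cdot 14 \cdot 0 \frac{1}{1 + 7 \cdot 0} = - 42 \cdot 14 \cdot 0 \frac{1}{1 + 0} = - 42 \cdot 14 \cdot 0 \cdot 1^{-1} = - 42 \cdot 14 \cdot 0 \cdot 1 = \left(-42\right) 0 = 0$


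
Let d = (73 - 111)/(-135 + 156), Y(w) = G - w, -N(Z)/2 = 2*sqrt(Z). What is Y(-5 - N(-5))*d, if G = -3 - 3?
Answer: 38/21 + 152*I*sqrt(5)/21 ≈ 1.8095 + 16.185*I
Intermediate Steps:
N(Z) = -4*sqrt(Z)
G = -6
Y(w) = -6 - w
d = -38/21 ≈ -1.8095
Y(-5 - N(-5))*d = (-6 - (-5 - (-4)*sqrt(-5)))*(-38/21) = (-6 - (-5 - (-4)*I*sqrt(5)))*(-38/21) = (-6 - (-5 + 4*I*sqrt(5)))*(-38/21) = (-6 + (5 - 4*I*sqrt(5)))*(-38/21) = (-1 - 4*I*sqrt(5))*(-38/21) = 38/21 + 152*I*sqrt(5)/21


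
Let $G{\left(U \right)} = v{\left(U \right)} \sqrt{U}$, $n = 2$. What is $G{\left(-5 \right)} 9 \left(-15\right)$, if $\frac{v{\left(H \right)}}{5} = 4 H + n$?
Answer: $12150 i \sqrt{5} \approx 27168.0 i$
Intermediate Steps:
$v{\left(H \right)} = 10 + 20 H$ ($v{\left(H \right)} = 5 \left(4 H + 2\right) = 5 \left(2 + 4 H\right) = 10 + 20 H$)
$G{\left(U \right)} = \sqrt{U} \left(10 + 20 U\right)$ ($G{\left(U \right)} = \left(10 + 20 U\right) \sqrt{U} = \sqrt{U} \left(10 + 20 U\right)$)
$G{\left(-5 \right)} 9 \left(-15\right) = \sqrt{-5} \left(10 + 20 \left(-5\right)\right) 9 \left(-15\right) = i \sqrt{5} \left(10 - 100\right) 9 \left(-15\right) = i \sqrt{5} \left(-90\right) 9 \left(-15\right) = - 90 i \sqrt{5} \cdot 9 \left(-15\right) = - 810 i \sqrt{5} \left(-15\right) = 12150 i \sqrt{5}$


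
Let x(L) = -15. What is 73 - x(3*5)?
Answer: 88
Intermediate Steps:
73 - x(3*5) = 73 - 1*(-15) = 73 + 15 = 88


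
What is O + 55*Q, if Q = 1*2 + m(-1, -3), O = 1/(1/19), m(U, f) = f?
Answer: -36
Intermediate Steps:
O = 19 (O = 1/(1/19) = 19)
Q = -1 (Q = 1*2 - 3 = 2 - 3 = -1)
O + 55*Q = 19 + 55*(-1) = 19 - 55 = -36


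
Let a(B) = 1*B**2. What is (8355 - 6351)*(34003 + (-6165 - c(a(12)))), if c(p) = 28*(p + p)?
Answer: 39627096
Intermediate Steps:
a(B) = B**2
c(p) = 56*p (c(p) = 28*(2*p) = 56*p)
(8355 - 6351)*(34003 + (-6165 - c(a(12)))) = (8355 - 6351)*(34003 + (-6165 - 56*12**2)) = 2004*(34003 + (-6165 - 56*144)) = 2004*(34003 + (-6165 - 1*8064)) = 2004*(34003 + (-6165 - 8064)) = 2004*(34003 - 14229) = 2004*19774 = 39627096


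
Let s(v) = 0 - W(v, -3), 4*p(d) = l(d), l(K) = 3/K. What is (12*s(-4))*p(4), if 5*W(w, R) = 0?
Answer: 0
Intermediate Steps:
W(w, R) = 0 (W(w, R) = (⅕)*0 = 0)
p(d) = 3/(4*d) (p(d) = (3/d)/4 = 3/(4*d))
s(v) = 0 (s(v) = 0 - 1*0 = 0 + 0 = 0)
(12*s(-4))*p(4) = (12*0)*((¾)/4) = 0*((¾)*(¼)) = 0*(3/16) = 0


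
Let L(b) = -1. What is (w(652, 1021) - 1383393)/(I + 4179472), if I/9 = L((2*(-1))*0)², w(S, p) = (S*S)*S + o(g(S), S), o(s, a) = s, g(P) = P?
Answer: 275785067/4179481 ≈ 65.985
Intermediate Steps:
w(S, p) = S + S³ (w(S, p) = (S*S)*S + S = S²*S + S = S³ + S = S + S³)
I = 9 (I = 9*(-1)² = 9*1 = 9)
(w(652, 1021) - 1383393)/(I + 4179472) = ((652 + 652³) - 1383393)/(9 + 4179472) = ((652 + 277167808) - 1383393)/4179481 = (277168460 - 1383393)*(1/4179481) = 275785067*(1/4179481) = 275785067/4179481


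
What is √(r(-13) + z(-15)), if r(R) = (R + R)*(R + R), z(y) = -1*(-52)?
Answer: 2*√182 ≈ 26.981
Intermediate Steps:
z(y) = 52
r(R) = 4*R² (r(R) = (2*R)*(2*R) = 4*R²)
√(r(-13) + z(-15)) = √(4*(-13)² + 52) = √(4*169 + 52) = √(676 + 52) = √728 = 2*√182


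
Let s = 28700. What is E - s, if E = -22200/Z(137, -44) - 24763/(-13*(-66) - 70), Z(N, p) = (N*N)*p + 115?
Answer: -18694605683123/650668148 ≈ -28731.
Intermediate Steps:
Z(N, p) = 115 + p*N² (Z(N, p) = N²*p + 115 = p*N² + 115 = 115 + p*N²)
E = -20429835523/650668148 (E = -22200/(115 - 44*137²) - 24763/(-13*(-66) - 70) = -22200/(115 - 44*18769) - 24763/(858 - 70) = -22200/(115 - 825836) - 24763/788 = -22200/(-825721) - 24763*1/788 = -22200*(-1/825721) - 24763/788 = 22200/825721 - 24763/788 = -20429835523/650668148 ≈ -31.398)
E - s = -20429835523/650668148 - 1*28700 = -20429835523/650668148 - 28700 = -18694605683123/650668148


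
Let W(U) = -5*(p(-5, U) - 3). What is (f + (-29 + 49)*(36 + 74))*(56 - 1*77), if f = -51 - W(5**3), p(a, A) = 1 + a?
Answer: -44394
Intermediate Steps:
W(U) = 35 (W(U) = -5*((1 - 5) - 3) = -5*(-4 - 3) = -5*(-7) = 35)
f = -86 (f = -51 - 1*35 = -51 - 35 = -86)
(f + (-29 + 49)*(36 + 74))*(56 - 1*77) = (-86 + (-29 + 49)*(36 + 74))*(56 - 1*77) = (-86 + 20*110)*(56 - 77) = (-86 + 2200)*(-21) = 2114*(-21) = -44394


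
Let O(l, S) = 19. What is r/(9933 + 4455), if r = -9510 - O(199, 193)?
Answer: -9529/14388 ≈ -0.66229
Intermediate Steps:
r = -9529 (r = -9510 - 1*19 = -9510 - 19 = -9529)
r/(9933 + 4455) = -9529/(9933 + 4455) = -9529/14388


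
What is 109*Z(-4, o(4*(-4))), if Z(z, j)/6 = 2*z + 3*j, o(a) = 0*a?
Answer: -5232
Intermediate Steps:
o(a) = 0
Z(z, j) = 12*z + 18*j (Z(z, j) = 6*(2*z + 3*j) = 12*z + 18*j)
109*Z(-4, o(4*(-4))) = 109*(12*(-4) + 18*0) = 109*(-48 + 0) = 109*(-48) = -5232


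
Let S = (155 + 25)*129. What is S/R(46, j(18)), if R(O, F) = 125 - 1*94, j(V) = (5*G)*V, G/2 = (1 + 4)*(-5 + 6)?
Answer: 23220/31 ≈ 749.03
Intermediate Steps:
G = 10 (G = 2*((1 + 4)*(-5 + 6)) = 2*(5*1) = 2*5 = 10)
j(V) = 50*V (j(V) = (5*10)*V = 50*V)
R(O, F) = 31 (R(O, F) = 125 - 94 = 31)
S = 23220 (S = 180*129 = 23220)
S/R(46, j(18)) = 23220/31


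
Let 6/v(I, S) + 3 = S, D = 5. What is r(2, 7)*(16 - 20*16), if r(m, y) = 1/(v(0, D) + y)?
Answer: -152/5 ≈ -30.400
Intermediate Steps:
v(I, S) = 6/(-3 + S)
r(m, y) = 1/(3 + y) (r(m, y) = 1/(6/(-3 + 5) + y) = 1/(6/2 + y) = 1/(6*(½) + y) = 1/(3 + y))
r(2, 7)*(16 - 20*16) = (16 - 20*16)/(3 + 7) = (16 - 320)/10 = (⅒)*(-304) = -152/5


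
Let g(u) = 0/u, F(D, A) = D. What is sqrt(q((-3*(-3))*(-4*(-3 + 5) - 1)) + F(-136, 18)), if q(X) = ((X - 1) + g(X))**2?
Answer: 6*sqrt(183) ≈ 81.167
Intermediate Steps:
g(u) = 0
q(X) = (-1 + X)**2 (q(X) = ((X - 1) + 0)**2 = ((-1 + X) + 0)**2 = (-1 + X)**2)
sqrt(q((-3*(-3))*(-4*(-3 + 5) - 1)) + F(-136, 18)) = sqrt((-1 + (-3*(-3))*(-4*(-3 + 5) - 1))**2 - 136) = sqrt((-1 + 9*(-4*2 - 1))**2 - 136) = sqrt((-1 + 9*(-8 - 1))**2 - 136) = sqrt((-1 + 9*(-9))**2 - 136) = sqrt((-1 - 81)**2 - 136) = sqrt((-82)**2 - 136) = sqrt(6724 - 136) = sqrt(6588) = 6*sqrt(183)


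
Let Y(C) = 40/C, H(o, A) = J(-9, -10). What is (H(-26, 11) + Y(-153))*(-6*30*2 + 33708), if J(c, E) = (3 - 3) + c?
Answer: -15751372/51 ≈ -3.0885e+5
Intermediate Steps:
J(c, E) = c (J(c, E) = 0 + c = c)
H(o, A) = -9
(H(-26, 11) + Y(-153))*(-6*30*2 + 33708) = (-9 + 40/(-153))*(-6*30*2 + 33708) = (-9 + 40*(-1/153))*(-180*2 + 33708) = (-9 - 40/153)*(-360 + 33708) = -1417/153*33348 = -15751372/51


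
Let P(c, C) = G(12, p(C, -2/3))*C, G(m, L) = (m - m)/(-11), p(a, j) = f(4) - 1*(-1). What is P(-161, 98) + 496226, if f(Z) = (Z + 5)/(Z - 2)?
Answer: 496226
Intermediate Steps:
f(Z) = (5 + Z)/(-2 + Z)
p(a, j) = 11/2 (p(a, j) = (5 + 4)/(-2 + 4) - 1*(-1) = 9/2 + 1 = 11/2)
G(m, L) = 0 (G(m, L) = 0*(-1/11) = 0)
P(c, C) = 0 (P(c, C) = 0*C = 0)
P(-161, 98) + 496226 = 0 + 496226 = 496226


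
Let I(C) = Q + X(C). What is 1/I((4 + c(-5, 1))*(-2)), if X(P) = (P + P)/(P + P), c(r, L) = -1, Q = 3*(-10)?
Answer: -1/29 ≈ -0.034483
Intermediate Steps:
Q = -30
X(P) = 1 (X(P) = (2*P)/((2*P)) = (2*P)*(1/(2*P)) = 1)
I(C) = -29 (I(C) = -30 + 1 = -29)
1/I((4 + c(-5, 1))*(-2)) = 1/(-29) = -1/29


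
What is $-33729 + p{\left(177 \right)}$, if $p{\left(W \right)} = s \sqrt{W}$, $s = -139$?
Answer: $-33729 - 139 \sqrt{177} \approx -35578.0$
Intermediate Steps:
$p{\left(W \right)} = - 139 \sqrt{W}$
$-33729 + p{\left(177 \right)} = -33729 - 139 \sqrt{177}$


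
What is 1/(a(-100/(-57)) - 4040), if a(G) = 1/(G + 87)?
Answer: -5059/20438303 ≈ -0.00024753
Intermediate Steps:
a(G) = 1/(87 + G)
1/(a(-100/(-57)) - 4040) = 1/(1/(87 - 100/(-57)) - 4040) = 1/(1/(87 - 100*(-1/57)) - 4040) = 1/(1/(87 + 100/57) - 4040) = 1/(1/(5059/57) - 4040) = 1/(57/5059 - 4040) = 1/(-20438303/5059) = -5059/20438303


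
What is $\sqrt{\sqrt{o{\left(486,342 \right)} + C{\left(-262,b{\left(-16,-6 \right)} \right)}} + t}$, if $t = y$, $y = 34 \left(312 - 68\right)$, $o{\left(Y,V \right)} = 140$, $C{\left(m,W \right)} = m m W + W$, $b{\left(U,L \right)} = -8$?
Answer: $\sqrt{8296 + 2 i \sqrt{137255}} \approx 91.173 + 4.0635 i$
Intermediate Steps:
$C{\left(m,W \right)} = W + W m^{2}$ ($C{\left(m,W \right)} = m^{2} W + W = W m^{2} + W = W + W m^{2}$)
$y = 8296$ ($y = 34 \cdot 244 = 8296$)
$t = 8296$
$\sqrt{\sqrt{o{\left(486,342 \right)} + C{\left(-262,b{\left(-16,-6 \right)} \right)}} + t} = \sqrt{\sqrt{140 - 8 \left(1 + \left(-262\right)^{2}\right)} + 8296} = \sqrt{\sqrt{140 - 8 \left(1 + 68644\right)} + 8296} = \sqrt{\sqrt{140 - 549160} + 8296} = \sqrt{\sqrt{-549020} + 8296} = \sqrt{2 i \sqrt{137255} + 8296} = \sqrt{8296 + 2 i \sqrt{137255}}$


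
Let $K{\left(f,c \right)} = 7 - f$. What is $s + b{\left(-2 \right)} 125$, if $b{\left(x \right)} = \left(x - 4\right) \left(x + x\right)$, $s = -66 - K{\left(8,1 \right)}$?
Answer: $2935$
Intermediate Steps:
$s = -65$ ($s = -66 - \left(7 - 8\right) = -66 - -1 = -66 + 1 = -65$)
$b{\left(x \right)} = 2 x \left(-4 + x\right)$ ($b{\left(x \right)} = \left(-4 + x\right) 2 x = 2 x \left(-4 + x\right)$)
$s + b{\left(-2 \right)} 125 = -65 + 2 \left(-2\right) \left(-4 - 2\right) 125 = -65 + 2 \left(-2\right) \left(-6\right) 125 = -65 + 24 \cdot 125 = -65 + 3000 = 2935$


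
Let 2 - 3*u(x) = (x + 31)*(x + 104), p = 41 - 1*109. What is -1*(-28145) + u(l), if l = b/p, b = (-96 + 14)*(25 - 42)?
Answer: 334241/12 ≈ 27853.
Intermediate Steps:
b = 1394 (b = -82*(-17) = 1394)
p = -68 (p = 41 - 109 = -68)
l = -41/2 (l = 1394/(-68) = 1394*(-1/68) = -41/2 ≈ -20.500)
u(x) = 2/3 - (31 + x)*(104 + x)/3 (u(x) = 2/3 - (x + 31)*(x + 104)/3 = 2/3 - (31 + x)*(104 + x)/3)
-1*(-28145) + u(l) = -1*(-28145) + (-1074 - 45*(-41/2) - (-41/2)**2/3) = 28145 + (-1074 + 1845/2 - 1/3*1681/4) = 28145 + (-1074 + 1845/2 - 1681/12) = 28145 - 3499/12 = 334241/12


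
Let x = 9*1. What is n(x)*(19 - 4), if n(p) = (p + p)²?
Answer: 4860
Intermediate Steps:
x = 9
n(p) = 4*p² (n(p) = (2*p)² = 4*p²)
n(x)*(19 - 4) = (4*9²)*(19 - 4) = (4*81)*15 = 324*15 = 4860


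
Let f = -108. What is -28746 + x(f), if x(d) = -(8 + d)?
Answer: -28646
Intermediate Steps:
x(d) = -8 - d
-28746 + x(f) = -28746 + (-8 - 1*(-108)) = -28746 + (-8 + 108) = -28746 + 100 = -28646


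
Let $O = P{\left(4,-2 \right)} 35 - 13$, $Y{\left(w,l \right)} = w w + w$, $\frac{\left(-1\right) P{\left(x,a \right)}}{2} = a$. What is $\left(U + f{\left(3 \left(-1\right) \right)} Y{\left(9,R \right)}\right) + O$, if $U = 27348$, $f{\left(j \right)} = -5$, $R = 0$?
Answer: $27025$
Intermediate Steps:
$P{\left(x,a \right)} = - 2 a$
$Y{\left(w,l \right)} = w + w^{2}$ ($Y{\left(w,l \right)} = w^{2} + w = w + w^{2}$)
$O = 127$ ($O = \left(-2\right) \left(-2\right) 35 - 13 = 4 \cdot 35 - 13 = 140 - 13 = 127$)
$\left(U + f{\left(3 \left(-1\right) \right)} Y{\left(9,R \right)}\right) + O = \left(27348 - 5 \cdot 9 \left(1 + 9\right)\right) + 127 = \left(27348 - 5 \cdot 9 \cdot 10\right) + 127 = \left(27348 - 450\right) + 127 = 26898 + 127 = 27025$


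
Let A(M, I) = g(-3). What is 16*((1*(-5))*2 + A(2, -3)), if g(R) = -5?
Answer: -240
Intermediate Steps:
A(M, I) = -5
16*((1*(-5))*2 + A(2, -3)) = 16*((1*(-5))*2 - 5) = 16*(-5*2 - 5) = 16*(-10 - 5) = 16*(-15) = -240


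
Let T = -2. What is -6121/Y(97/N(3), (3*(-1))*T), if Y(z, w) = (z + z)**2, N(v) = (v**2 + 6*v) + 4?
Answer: -5882281/37636 ≈ -156.29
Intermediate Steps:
N(v) = 4 + v**2 + 6*v
Y(z, w) = 4*z**2 (Y(z, w) = (2*z)**2 = 4*z**2)
-6121/Y(97/N(3), (3*(-1))*T) = -6121*(4 + 3**2 + 6*3)**2/37636 = -6121*(4 + 9 + 18)**2/37636 = -6121/(4*(97/31)**2) = -6121/(4*(9409/961)) = -6121/37636/961 = -6121*961/37636 = -5882281/37636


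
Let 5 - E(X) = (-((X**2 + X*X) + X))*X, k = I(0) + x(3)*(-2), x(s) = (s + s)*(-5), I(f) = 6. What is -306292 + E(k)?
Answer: 273061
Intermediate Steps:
x(s) = -10*s (x(s) = (2*s)*(-5) = -10*s)
k = 66 (k = 6 - 10*3*(-2) = 6 - 30*(-2) = 6 + 60 = 66)
E(X) = 5 - X*(-X - 2*X**2) (E(X) = 5 - (-((X**2 + X*X) + X))*X = 5 - (-((X**2 + X**2) + X))*X = 5 - (-(2*X**2 + X))*X = 5 - (-(X + 2*X**2))*X = 5 - (-X - 2*X**2)*X = 5 - X*(-X - 2*X**2))
-306292 + E(k) = -306292 + (5 + 66**2 + 2*66**3) = -306292 + (5 + 4356 + 2*287496) = -306292 + (5 + 4356 + 574992) = -306292 + 579353 = 273061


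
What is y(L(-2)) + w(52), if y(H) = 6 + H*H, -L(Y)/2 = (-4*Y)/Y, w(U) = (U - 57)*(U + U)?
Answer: -450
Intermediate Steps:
w(U) = 2*U*(-57 + U) (w(U) = (-57 + U)*(2*U) = 2*U*(-57 + U))
L(Y) = 8 (L(Y) = -2*(-4*Y)/Y = -2*(-4) = 8)
y(H) = 6 + H**2
y(L(-2)) + w(52) = (6 + 8**2) + 2*52*(-57 + 52) = (6 + 64) + 2*52*(-5) = 70 - 520 = -450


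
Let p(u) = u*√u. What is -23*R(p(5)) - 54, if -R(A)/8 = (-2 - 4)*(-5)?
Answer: 5466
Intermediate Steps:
p(u) = u^(3/2)
R(A) = -240 (R(A) = -8*(-2 - 4)*(-5) = -(-48)*(-5) = -8*30 = -240)
-23*R(p(5)) - 54 = -23*(-240) - 54 = 5520 - 54 = 5466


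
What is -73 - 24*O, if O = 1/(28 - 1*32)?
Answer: -67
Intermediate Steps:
O = -1/4 (O = 1/(28 - 32) = 1/(-4) = -1/4 ≈ -0.25000)
-73 - 24*O = -73 - 24*(-1/4) = -73 + 6 = -67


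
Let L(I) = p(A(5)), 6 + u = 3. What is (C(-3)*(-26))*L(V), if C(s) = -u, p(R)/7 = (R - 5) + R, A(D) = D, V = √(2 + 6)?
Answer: -2730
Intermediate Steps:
V = 2*√2 (V = √8 = 2*√2 ≈ 2.8284)
u = -3 (u = -6 + 3 = -3)
p(R) = -35 + 14*R (p(R) = 7*((R - 5) + R) = 7*((-5 + R) + R) = 7*(-5 + 2*R) = -35 + 14*R)
L(I) = 35 (L(I) = -35 + 14*5 = -35 + 70 = 35)
C(s) = 3 (C(s) = -1*(-3) = 3)
(C(-3)*(-26))*L(V) = (3*(-26))*35 = -78*35 = -2730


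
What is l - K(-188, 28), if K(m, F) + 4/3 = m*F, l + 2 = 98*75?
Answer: 37840/3 ≈ 12613.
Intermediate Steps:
l = 7348 (l = -2 + 98*75 = -2 + 7350 = 7348)
K(m, F) = -4/3 + F*m (K(m, F) = -4/3 + m*F = -4/3 + F*m)
l - K(-188, 28) = 7348 - (-4/3 + 28*(-188)) = 7348 - (-4/3 - 5264) = 7348 - 1*(-15796/3) = 7348 + 15796/3 = 37840/3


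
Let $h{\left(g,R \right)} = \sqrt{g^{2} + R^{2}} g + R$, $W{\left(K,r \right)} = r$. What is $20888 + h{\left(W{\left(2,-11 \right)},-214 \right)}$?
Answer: $20674 - 11 \sqrt{45917} \approx 18317.0$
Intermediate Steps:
$h{\left(g,R \right)} = R + g \sqrt{R^{2} + g^{2}}$ ($h{\left(g,R \right)} = \sqrt{R^{2} + g^{2}} g + R = g \sqrt{R^{2} + g^{2}} + R = R + g \sqrt{R^{2} + g^{2}}$)
$20888 + h{\left(W{\left(2,-11 \right)},-214 \right)} = 20888 - \left(214 + 11 \sqrt{\left(-214\right)^{2} + \left(-11\right)^{2}}\right) = 20888 - \left(214 + 11 \sqrt{45796 + 121}\right) = 20888 - \left(214 + 11 \sqrt{45917}\right) = 20674 - 11 \sqrt{45917}$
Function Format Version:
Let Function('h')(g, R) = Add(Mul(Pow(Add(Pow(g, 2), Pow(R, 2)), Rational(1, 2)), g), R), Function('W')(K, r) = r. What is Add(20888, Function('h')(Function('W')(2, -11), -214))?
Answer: Add(20674, Mul(-11, Pow(45917, Rational(1, 2)))) ≈ 18317.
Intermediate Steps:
Function('h')(g, R) = Add(R, Mul(g, Pow(Add(Pow(R, 2), Pow(g, 2)), Rational(1, 2)))) (Function('h')(g, R) = Add(Mul(Pow(Add(Pow(R, 2), Pow(g, 2)), Rational(1, 2)), g), R) = Add(Mul(g, Pow(Add(Pow(R, 2), Pow(g, 2)), Rational(1, 2))), R) = Add(R, Mul(g, Pow(Add(Pow(R, 2), Pow(g, 2)), Rational(1, 2)))))
Add(20888, Function('h')(Function('W')(2, -11), -214)) = Add(20888, Add(-214, Mul(-11, Pow(Add(Pow(-214, 2), Pow(-11, 2)), Rational(1, 2))))) = Add(20888, Add(-214, Mul(-11, Pow(Add(45796, 121), Rational(1, 2))))) = Add(20888, Add(-214, Mul(-11, Pow(45917, Rational(1, 2))))) = Add(20674, Mul(-11, Pow(45917, Rational(1, 2))))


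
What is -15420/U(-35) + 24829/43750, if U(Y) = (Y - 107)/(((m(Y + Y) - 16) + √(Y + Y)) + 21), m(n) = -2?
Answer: 144814337/443750 + 7710*I*√70/71 ≈ 326.34 + 908.54*I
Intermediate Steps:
U(Y) = (-107 + Y)/(3 + √2*√Y) (U(Y) = (Y - 107)/(((-2 - 16) + √(Y + Y)) + 21) = (-107 + Y)/((-18 + √(2*Y)) + 21) = (-107 + Y)/((-18 + √2*√Y) + 21) = (-107 + Y)/(3 + √2*√Y))
-15420/U(-35) + 24829/43750 = -15420*(3 + √2*√(-35))/(-107 - 35) + 24829/43750 = -(-23130/71 - 7710*I*√70/71) + 24829*(1/43750) = -(-23130/71 - 7710*I*√70/71) + 3547/6250 = -15420*(-3/142 - I*√70/142) + 3547/6250 = (23130/71 + 7710*I*√70/71) + 3547/6250 = 144814337/443750 + 7710*I*√70/71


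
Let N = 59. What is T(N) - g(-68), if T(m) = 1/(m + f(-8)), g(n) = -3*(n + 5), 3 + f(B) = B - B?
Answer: -10583/56 ≈ -188.98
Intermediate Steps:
f(B) = -3 (f(B) = -3 + (B - B) = -3 + 0 = -3)
g(n) = -15 - 3*n (g(n) = -3*(5 + n) = -15 - 3*n)
T(m) = 1/(-3 + m) (T(m) = 1/(m - 3) = 1/(-3 + m))
T(N) - g(-68) = 1/(-3 + 59) - (-15 - 3*(-68)) = 1/56 - (-15 + 204) = 1/56 - 1*189 = 1/56 - 189 = -10583/56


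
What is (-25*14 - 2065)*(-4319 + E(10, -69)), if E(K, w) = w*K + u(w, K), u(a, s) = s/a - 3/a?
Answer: 12096980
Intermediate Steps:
u(a, s) = -3/a + s/a
E(K, w) = K*w + (-3 + K)/w (E(K, w) = w*K + (-3 + K)/w = K*w + (-3 + K)/w)
(-25*14 - 2065)*(-4319 + E(10, -69)) = (-25*14 - 2065)*(-4319 + (-3 + 10 + 10*(-69)²)/(-69)) = (-5*70 - 2065)*(-4319 - (-3 + 10 + 10*4761)/69) = (-350 - 2065)*(-4319 - (-3 + 10 + 47610)/69) = -2415*(-4319 - 1/69*47617) = -2415*(-4319 - 47617/69) = -2415*(-345628/69) = 12096980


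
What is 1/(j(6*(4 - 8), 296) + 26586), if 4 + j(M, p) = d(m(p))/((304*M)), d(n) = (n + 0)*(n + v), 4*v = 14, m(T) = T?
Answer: 1824/48463405 ≈ 3.7637e-5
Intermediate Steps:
v = 7/2 (v = (1/4)*14 = 7/2 ≈ 3.5000)
d(n) = n*(7/2 + n) (d(n) = (n + 0)*(n + 7/2) = n*(7/2 + n))
j(M, p) = -4 + p*(7 + 2*p)/(608*M) (j(M, p) = -4 + (p*(7 + 2*p)/2)/((304*M)) = -4 + (p*(7 + 2*p)/2)*(1/(304*M)) = -4 + p*(7 + 2*p)/(608*M))
1/(j(6*(4 - 8), 296) + 26586) = 1/((-14592*(4 - 8) + 296*(7 + 2*296))/(608*((6*(4 - 8)))) + 26586) = 1/((-14592*(-4) + 296*(7 + 592))/(608*((6*(-4)))) + 26586) = 1/((1/608)*(-2432*(-24) + 296*599)/(-24) + 26586) = 1/((1/608)*(-1/24)*(58368 + 177304) + 26586) = 1/((1/608)*(-1/24)*235672 + 26586) = 1/(-29459/1824 + 26586) = 1/(48463405/1824) = 1824/48463405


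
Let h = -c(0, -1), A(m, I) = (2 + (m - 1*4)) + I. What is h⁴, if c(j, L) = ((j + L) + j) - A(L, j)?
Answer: 16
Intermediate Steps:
A(m, I) = -2 + I + m (A(m, I) = (2 + (m - 4)) + I = (2 + (-4 + m)) + I = (-2 + m) + I = -2 + I + m)
c(j, L) = 2 + j (c(j, L) = ((j + L) + j) - (-2 + j + L) = ((L + j) + j) - (-2 + L + j) = (L + 2*j) + (2 - L - j) = 2 + j)
h = -2 (h = -(2 + 0) = -1*2 = -2)
h⁴ = (-2)⁴ = 16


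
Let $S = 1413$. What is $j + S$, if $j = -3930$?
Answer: $-2517$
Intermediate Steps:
$j + S = -3930 + 1413 = -2517$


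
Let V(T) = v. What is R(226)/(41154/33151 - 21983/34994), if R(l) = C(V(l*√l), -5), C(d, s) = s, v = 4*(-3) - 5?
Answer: -5800430470/711384643 ≈ -8.1537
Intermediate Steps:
v = -17 (v = -12 - 5 = -17)
V(T) = -17
R(l) = -5
R(226)/(41154/33151 - 21983/34994) = -5/(41154/33151 - 21983/34994) = -5/711384643/1160086094 = -5*1160086094/711384643 = -5800430470/711384643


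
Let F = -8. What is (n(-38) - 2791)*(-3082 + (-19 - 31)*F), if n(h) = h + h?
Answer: 7689294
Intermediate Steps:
n(h) = 2*h
(n(-38) - 2791)*(-3082 + (-19 - 31)*F) = (2*(-38) - 2791)*(-3082 + (-19 - 31)*(-8)) = (-76 - 2791)*(-3082 - 50*(-8)) = -2867*(-3082 + 400) = -2867*(-2682) = 7689294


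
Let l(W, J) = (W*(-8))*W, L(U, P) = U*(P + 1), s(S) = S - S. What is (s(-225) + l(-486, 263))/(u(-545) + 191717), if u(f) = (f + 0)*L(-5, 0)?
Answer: -314928/32407 ≈ -9.7179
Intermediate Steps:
s(S) = 0
L(U, P) = U*(1 + P)
u(f) = -5*f (u(f) = (f + 0)*(-5*(1 + 0)) = f*(-5*1) = f*(-5) = -5*f)
l(W, J) = -8*W² (l(W, J) = (-8*W)*W = -8*W²)
(s(-225) + l(-486, 263))/(u(-545) + 191717) = (0 - 8*(-486)²)/(-5*(-545) + 191717) = (0 - 8*236196)/(2725 + 191717) = (0 - 1889568)/194442 = -1889568*1/194442 = -314928/32407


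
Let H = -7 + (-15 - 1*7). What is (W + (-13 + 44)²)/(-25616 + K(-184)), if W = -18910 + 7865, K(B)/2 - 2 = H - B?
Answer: 5042/12651 ≈ 0.39855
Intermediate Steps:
H = -29 (H = -7 + (-15 - 7) = -7 - 22 = -29)
K(B) = -54 - 2*B (K(B) = 4 + 2*(-29 - B) = 4 + (-58 - 2*B) = -54 - 2*B)
W = -11045
(W + (-13 + 44)²)/(-25616 + K(-184)) = (-11045 + (-13 + 44)²)/(-25616 + (-54 - 2*(-184))) = (-11045 + 31²)/(-25616 + (-54 + 368)) = (-11045 + 961)/(-25616 + 314) = -10084/(-25302) = -10084*(-1/25302) = 5042/12651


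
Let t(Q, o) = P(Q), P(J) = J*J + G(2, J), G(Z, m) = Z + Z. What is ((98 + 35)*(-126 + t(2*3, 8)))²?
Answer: 130827844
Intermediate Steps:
G(Z, m) = 2*Z
P(J) = 4 + J² (P(J) = J*J + 2*2 = J² + 4 = 4 + J²)
t(Q, o) = 4 + Q²
((98 + 35)*(-126 + t(2*3, 8)))² = ((98 + 35)*(-126 + (4 + (2*3)²)))² = (133*(-126 + (4 + 6²)))² = (133*(-126 + (4 + 36)))² = (133*(-126 + 40))² = (133*(-86))² = (-11438)² = 130827844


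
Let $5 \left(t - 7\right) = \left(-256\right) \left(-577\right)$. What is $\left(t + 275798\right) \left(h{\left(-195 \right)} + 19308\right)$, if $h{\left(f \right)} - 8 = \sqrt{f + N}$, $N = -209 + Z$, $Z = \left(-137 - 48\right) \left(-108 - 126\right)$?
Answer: $\frac{29490451892}{5} + \frac{1526737 \sqrt{42886}}{5} \approx 5.9613 \cdot 10^{9}$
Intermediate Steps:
$t = \frac{147747}{5}$ ($t = 7 + \frac{\left(-256\right) \left(-577\right)}{5} = 7 + \frac{1}{5} \cdot 147712 = 7 + \frac{147712}{5} = \frac{147747}{5} \approx 29549.0$)
$Z = 43290$ ($Z = \left(-185\right) \left(-234\right) = 43290$)
$N = 43081$ ($N = -209 + 43290 = 43081$)
$h{\left(f \right)} = 8 + \sqrt{43081 + f}$ ($h{\left(f \right)} = 8 + \sqrt{f + 43081} = 8 + \sqrt{43081 + f}$)
$\left(t + 275798\right) \left(h{\left(-195 \right)} + 19308\right) = \left(\frac{147747}{5} + 275798\right) \left(\left(8 + \sqrt{43081 - 195}\right) + 19308\right) = \frac{1526737 \left(\left(8 + \sqrt{42886}\right) + 19308\right)}{5} = \frac{1526737 \left(19316 + \sqrt{42886}\right)}{5} = \frac{29490451892}{5} + \frac{1526737 \sqrt{42886}}{5}$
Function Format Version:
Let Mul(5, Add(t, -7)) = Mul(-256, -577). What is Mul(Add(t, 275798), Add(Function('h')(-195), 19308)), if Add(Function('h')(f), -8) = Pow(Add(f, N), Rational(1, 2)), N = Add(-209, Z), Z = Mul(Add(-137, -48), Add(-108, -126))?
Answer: Add(Rational(29490451892, 5), Mul(Rational(1526737, 5), Pow(42886, Rational(1, 2)))) ≈ 5.9613e+9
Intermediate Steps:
t = Rational(147747, 5) (t = Add(7, Mul(Rational(1, 5), Mul(-256, -577))) = Add(7, Mul(Rational(1, 5), 147712)) = Add(7, Rational(147712, 5)) = Rational(147747, 5) ≈ 29549.)
Z = 43290 (Z = Mul(-185, -234) = 43290)
N = 43081 (N = Add(-209, 43290) = 43081)
Function('h')(f) = Add(8, Pow(Add(43081, f), Rational(1, 2))) (Function('h')(f) = Add(8, Pow(Add(f, 43081), Rational(1, 2))) = Add(8, Pow(Add(43081, f), Rational(1, 2))))
Mul(Add(t, 275798), Add(Function('h')(-195), 19308)) = Mul(Add(Rational(147747, 5), 275798), Add(Add(8, Pow(Add(43081, -195), Rational(1, 2))), 19308)) = Mul(Rational(1526737, 5), Add(Add(8, Pow(42886, Rational(1, 2))), 19308)) = Mul(Rational(1526737, 5), Add(19316, Pow(42886, Rational(1, 2)))) = Add(Rational(29490451892, 5), Mul(Rational(1526737, 5), Pow(42886, Rational(1, 2))))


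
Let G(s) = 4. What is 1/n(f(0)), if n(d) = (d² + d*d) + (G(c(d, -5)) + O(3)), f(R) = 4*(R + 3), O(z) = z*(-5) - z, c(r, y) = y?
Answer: 1/274 ≈ 0.0036496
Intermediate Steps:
O(z) = -6*z (O(z) = -5*z - z = -6*z)
f(R) = 12 + 4*R (f(R) = 4*(3 + R) = 12 + 4*R)
n(d) = -14 + 2*d² (n(d) = (d² + d*d) + (4 - 6*3) = (d² + d²) + (4 - 18) = 2*d² - 14 = -14 + 2*d²)
1/n(f(0)) = 1/(-14 + 2*(12 + 4*0)²) = 1/(-14 + 2*(12 + 0)²) = 1/(-14 + 2*12²) = 1/(-14 + 2*144) = 1/(-14 + 288) = 1/274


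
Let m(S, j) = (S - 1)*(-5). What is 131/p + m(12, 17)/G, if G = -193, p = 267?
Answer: 39968/51531 ≈ 0.77561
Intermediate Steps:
m(S, j) = 5 - 5*S (m(S, j) = (-1 + S)*(-5) = 5 - 5*S)
131/p + m(12, 17)/G = 131/267 + (5 - 5*12)/(-193) = 131*(1/267) + (5 - 60)*(-1/193) = 131/267 - 55*(-1/193) = 131/267 + 55/193 = 39968/51531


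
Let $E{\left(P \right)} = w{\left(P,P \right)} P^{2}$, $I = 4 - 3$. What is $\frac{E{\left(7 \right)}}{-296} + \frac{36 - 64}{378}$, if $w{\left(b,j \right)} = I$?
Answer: $- \frac{1915}{7992} \approx -0.23961$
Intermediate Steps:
$I = 1$ ($I = 4 - 3 = 1$)
$w{\left(b,j \right)} = 1$
$E{\left(P \right)} = P^{2}$ ($E{\left(P \right)} = 1 P^{2} = P^{2}$)
$\frac{E{\left(7 \right)}}{-296} + \frac{36 - 64}{378} = \frac{7^{2}}{-296} + \frac{36 - 64}{378} = 49 \left(- \frac{1}{296}\right) + \left(36 - 64\right) \frac{1}{378} = - \frac{49}{296} - \frac{2}{27} = - \frac{1915}{7992}$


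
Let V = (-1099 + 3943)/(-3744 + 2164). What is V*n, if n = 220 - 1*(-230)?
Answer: -810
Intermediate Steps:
n = 450 (n = 220 + 230 = 450)
V = -9/5 (V = 2844/(-1580) = 2844*(-1/1580) = -9/5 ≈ -1.8000)
V*n = -9/5*450 = -810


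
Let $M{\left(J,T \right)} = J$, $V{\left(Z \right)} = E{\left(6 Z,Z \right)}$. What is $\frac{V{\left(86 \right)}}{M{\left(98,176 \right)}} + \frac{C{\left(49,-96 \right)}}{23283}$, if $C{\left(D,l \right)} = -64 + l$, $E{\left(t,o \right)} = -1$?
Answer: $- \frac{38963}{2281734} \approx -0.017076$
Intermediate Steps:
$V{\left(Z \right)} = -1$
$\frac{V{\left(86 \right)}}{M{\left(98,176 \right)}} + \frac{C{\left(49,-96 \right)}}{23283} = - \frac{1}{98} + \frac{-64 - 96}{23283} = \left(-1\right) \frac{1}{98} - \frac{160}{23283} = - \frac{1}{98} - \frac{160}{23283} = - \frac{38963}{2281734}$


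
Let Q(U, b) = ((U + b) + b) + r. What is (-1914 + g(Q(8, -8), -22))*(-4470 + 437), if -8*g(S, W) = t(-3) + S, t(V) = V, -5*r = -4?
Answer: 308560797/40 ≈ 7.7140e+6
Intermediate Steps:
r = ⅘ (r = -⅕*(-4) = ⅘ ≈ 0.80000)
Q(U, b) = ⅘ + U + 2*b (Q(U, b) = ((U + b) + b) + ⅘ = (U + 2*b) + ⅘ = ⅘ + U + 2*b)
g(S, W) = 3/8 - S/8 (g(S, W) = -(-3 + S)/8 = 3/8 - S/8)
(-1914 + g(Q(8, -8), -22))*(-4470 + 437) = (-1914 + (3/8 - (⅘ + 8 + 2*(-8))/8))*(-4470 + 437) = (-1914 + (3/8 - (⅘ + 8 - 16)/8))*(-4033) = (-1914 + (3/8 - ⅛*(-36/5)))*(-4033) = (-1914 + (3/8 + 9/10))*(-4033) = (-1914 + 51/40)*(-4033) = -76509/40*(-4033) = 308560797/40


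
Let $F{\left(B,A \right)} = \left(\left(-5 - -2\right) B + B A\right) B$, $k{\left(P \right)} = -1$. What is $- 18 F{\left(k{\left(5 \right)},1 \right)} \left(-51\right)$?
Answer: $-1836$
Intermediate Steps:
$F{\left(B,A \right)} = B \left(- 3 B + A B\right)$ ($F{\left(B,A \right)} = \left(\left(-5 + 2\right) B + A B\right) B = \left(- 3 B + A B\right) B = B \left(- 3 B + A B\right)$)
$- 18 F{\left(k{\left(5 \right)},1 \right)} \left(-51\right) = - 18 \left(-1\right)^{2} \left(-3 + 1\right) \left(-51\right) = - 18 \cdot 1 \left(-2\right) \left(-51\right) = \left(-18\right) \left(-2\right) \left(-51\right) = 36 \left(-51\right) = -1836$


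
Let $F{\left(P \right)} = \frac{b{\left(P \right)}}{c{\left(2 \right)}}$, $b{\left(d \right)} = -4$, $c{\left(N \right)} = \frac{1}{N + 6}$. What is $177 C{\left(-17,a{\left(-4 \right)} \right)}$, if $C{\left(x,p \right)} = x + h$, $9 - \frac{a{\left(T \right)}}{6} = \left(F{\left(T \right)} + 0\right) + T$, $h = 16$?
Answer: $-177$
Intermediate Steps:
$c{\left(N \right)} = \frac{1}{6 + N}$
$F{\left(P \right)} = -32$ ($F{\left(P \right)} = - \frac{4}{\frac{1}{6 + 2}} = - \frac{4}{\frac{1}{8}} = - 4 \frac{1}{\frac{1}{8}} = \left(-4\right) 8 = -32$)
$a{\left(T \right)} = 246 - 6 T$ ($a{\left(T \right)} = 54 - 6 \left(\left(-32 + 0\right) + T\right) = 54 - 6 \left(-32 + T\right) = 54 - \left(-192 + 6 T\right) = 246 - 6 T$)
$C{\left(x,p \right)} = 16 + x$ ($C{\left(x,p \right)} = x + 16 = 16 + x$)
$177 C{\left(-17,a{\left(-4 \right)} \right)} = 177 \left(16 - 17\right) = 177 \left(-1\right) = -177$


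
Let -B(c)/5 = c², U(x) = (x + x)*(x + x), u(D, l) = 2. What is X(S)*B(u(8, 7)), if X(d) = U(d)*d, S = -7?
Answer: 27440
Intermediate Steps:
U(x) = 4*x² (U(x) = (2*x)*(2*x) = 4*x²)
X(d) = 4*d³ (X(d) = (4*d²)*d = 4*d³)
B(c) = -5*c²
X(S)*B(u(8, 7)) = (4*(-7)³)*(-5*2²) = (4*(-343))*(-5*4) = -1372*(-20) = 27440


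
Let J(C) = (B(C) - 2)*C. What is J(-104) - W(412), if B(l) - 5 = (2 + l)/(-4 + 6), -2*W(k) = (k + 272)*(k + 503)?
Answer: 317922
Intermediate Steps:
W(k) = -(272 + k)*(503 + k)/2 (W(k) = -(k + 272)*(k + 503)/2 = -(272 + k)*(503 + k)/2)
B(l) = 6 + l/2 (B(l) = 5 + (2 + l)/(-4 + 6) = 5 + (2 + l)/2 = 5 + (2 + l)*(1/2) = 5 + (1 + l/2) = 6 + l/2)
J(C) = C*(4 + C/2) (J(C) = ((6 + C/2) - 2)*C = (4 + C/2)*C = C*(4 + C/2))
J(-104) - W(412) = (1/2)*(-104)*(8 - 104) - (-68408 - 775/2*412 - 1/2*412**2) = (1/2)*(-104)*(-96) - (-68408 - 159650 - 1/2*169744) = 4992 - (-68408 - 159650 - 84872) = 4992 - 1*(-312930) = 4992 + 312930 = 317922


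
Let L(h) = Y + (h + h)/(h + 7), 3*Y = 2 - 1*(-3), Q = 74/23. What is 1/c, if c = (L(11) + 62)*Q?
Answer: 207/43216 ≈ 0.0047899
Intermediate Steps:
Q = 74/23 (Q = 74*(1/23) = 74/23 ≈ 3.2174)
Y = 5/3 (Y = (2 - 1*(-3))/3 = (2 + 3)/3 = (⅓)*5 = 5/3 ≈ 1.6667)
L(h) = 5/3 + 2*h/(7 + h) (L(h) = 5/3 + (h + h)/(h + 7) = 5/3 + (2*h)/(7 + h) = 5/3 + 2*h/(7 + h))
c = 43216/207 (c = ((35 + 11*11)/(3*(7 + 11)) + 62)*(74/23) = ((⅓)*(35 + 121)/18 + 62)*(74/23) = ((⅓)*(1/18)*156 + 62)*(74/23) = (26/9 + 62)*(74/23) = (584/9)*(74/23) = 43216/207 ≈ 208.77)
1/c = 1/(43216/207) = 207/43216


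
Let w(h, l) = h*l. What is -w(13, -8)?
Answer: 104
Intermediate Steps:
-w(13, -8) = -13*(-8) = -1*(-104) = 104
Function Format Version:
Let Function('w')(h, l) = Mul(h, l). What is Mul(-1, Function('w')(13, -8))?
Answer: 104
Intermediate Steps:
Mul(-1, Function('w')(13, -8)) = Mul(-1, Mul(13, -8)) = Mul(-1, -104) = 104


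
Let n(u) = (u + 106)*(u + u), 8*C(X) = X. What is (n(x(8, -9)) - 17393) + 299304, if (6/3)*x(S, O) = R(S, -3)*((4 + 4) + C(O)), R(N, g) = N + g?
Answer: 36626633/128 ≈ 2.8615e+5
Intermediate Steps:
C(X) = X/8
x(S, O) = (-3 + S)*(8 + O/8)/2 (x(S, O) = ((S - 3)*((4 + 4) + O/8))/2 = ((-3 + S)*(8 + O/8))/2 = (-3 + S)*(8 + O/8)/2)
n(u) = 2*u*(106 + u) (n(u) = (106 + u)*(2*u) = 2*u*(106 + u))
(n(x(8, -9)) - 17393) + 299304 = (2*((-3 + 8)*(64 - 9)/16)*(106 + (-3 + 8)*(64 - 9)/16) - 17393) + 299304 = (2*((1/16)*5*55)*(106 + (1/16)*5*55) - 17393) + 299304 = (2*(275/16)*(106 + 275/16) - 17393) + 299304 = (2*(275/16)*(1971/16) - 17393) + 299304 = (542025/128 - 17393) + 299304 = -1684279/128 + 299304 = 36626633/128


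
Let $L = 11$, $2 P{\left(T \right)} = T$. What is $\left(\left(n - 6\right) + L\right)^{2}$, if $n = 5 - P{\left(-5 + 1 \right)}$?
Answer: $144$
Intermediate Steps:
$P{\left(T \right)} = \frac{T}{2}$
$n = 7$ ($n = 5 - \frac{-5 + 1}{2} = 5 - \frac{1}{2} \left(-4\right) = 5 - -2 = 5 + 2 = 7$)
$\left(\left(n - 6\right) + L\right)^{2} = \left(\left(7 - 6\right) + 11\right)^{2} = \left(1 + 11\right)^{2} = 12^{2} = 144$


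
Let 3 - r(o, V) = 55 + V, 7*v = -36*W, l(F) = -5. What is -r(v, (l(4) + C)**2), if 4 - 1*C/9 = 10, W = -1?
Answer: 3533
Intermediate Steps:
C = -54 (C = 36 - 9*10 = 36 - 90 = -54)
v = 36/7 (v = (-36*(-1))/7 = (1/7)*36 = 36/7 ≈ 5.1429)
r(o, V) = -52 - V (r(o, V) = 3 - (55 + V) = 3 + (-55 - V) = -52 - V)
-r(v, (l(4) + C)**2) = -(-52 - (-5 - 54)**2) = -(-52 - 1*(-59)**2) = -(-52 - 1*3481) = -(-52 - 3481) = -1*(-3533) = 3533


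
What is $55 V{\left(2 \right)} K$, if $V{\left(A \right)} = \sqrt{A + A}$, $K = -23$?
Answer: $-2530$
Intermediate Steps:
$V{\left(A \right)} = \sqrt{2} \sqrt{A}$ ($V{\left(A \right)} = \sqrt{2 A} = \sqrt{2} \sqrt{A}$)
$55 V{\left(2 \right)} K = 55 \sqrt{2} \sqrt{2} \left(-23\right) = 55 \cdot 2 \left(-23\right) = 110 \left(-23\right) = -2530$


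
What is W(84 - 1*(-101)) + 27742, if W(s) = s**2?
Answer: 61967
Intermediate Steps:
W(84 - 1*(-101)) + 27742 = (84 - 1*(-101))**2 + 27742 = (84 + 101)**2 + 27742 = 185**2 + 27742 = 34225 + 27742 = 61967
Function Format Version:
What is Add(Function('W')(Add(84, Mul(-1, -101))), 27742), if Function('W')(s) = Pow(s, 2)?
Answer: 61967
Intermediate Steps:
Add(Function('W')(Add(84, Mul(-1, -101))), 27742) = Add(Pow(Add(84, Mul(-1, -101)), 2), 27742) = Add(Pow(Add(84, 101), 2), 27742) = Add(Pow(185, 2), 27742) = Add(34225, 27742) = 61967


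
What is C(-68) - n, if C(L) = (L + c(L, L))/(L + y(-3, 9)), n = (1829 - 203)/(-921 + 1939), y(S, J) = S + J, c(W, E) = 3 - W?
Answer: -51933/31558 ≈ -1.6456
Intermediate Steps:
y(S, J) = J + S
n = 813/509 (n = 1626/1018 = 1626*(1/1018) = 813/509 ≈ 1.5972)
C(L) = 3/(6 + L) (C(L) = (L + (3 - L))/(L + (9 - 3)) = 3/(L + 6) = 3/(6 + L))
C(-68) - n = 3/(6 - 68) - 1*813/509 = 3/(-62) - 813/509 = 3*(-1/62) - 813/509 = -3/62 - 813/509 = -51933/31558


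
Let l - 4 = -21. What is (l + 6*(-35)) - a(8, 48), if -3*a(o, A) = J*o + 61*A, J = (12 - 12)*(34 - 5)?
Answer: 749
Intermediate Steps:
l = -17 (l = 4 - 21 = -17)
J = 0 (J = 0*29 = 0)
a(o, A) = -61*A/3 (a(o, A) = -(0*o + 61*A)/3 = -(0 + 61*A)/3 = -61*A/3)
(l + 6*(-35)) - a(8, 48) = (-17 + 6*(-35)) - (-61)*48/3 = (-17 - 210) - 1*(-976) = -227 + 976 = 749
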